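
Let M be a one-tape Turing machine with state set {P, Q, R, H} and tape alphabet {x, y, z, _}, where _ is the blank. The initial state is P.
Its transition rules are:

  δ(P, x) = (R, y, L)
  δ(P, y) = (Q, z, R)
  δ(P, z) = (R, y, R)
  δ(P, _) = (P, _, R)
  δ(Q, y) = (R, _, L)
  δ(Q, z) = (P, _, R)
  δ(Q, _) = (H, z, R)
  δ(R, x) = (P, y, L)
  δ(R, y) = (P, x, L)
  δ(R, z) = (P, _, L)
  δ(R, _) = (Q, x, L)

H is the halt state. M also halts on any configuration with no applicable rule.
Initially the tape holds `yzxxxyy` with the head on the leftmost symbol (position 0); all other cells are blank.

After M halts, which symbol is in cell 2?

y

P | _[y]zxxxyy   read y → write z, move R, go to Q
Q | _z[z]xxxyy   read z → write _, move R, go to P
P | _z_[x]xxyy   read x → write y, move L, go to R
R | _z[_]yxxyy   read _ → write x, move L, go to Q
Q | _[z]xyxxyy   read z → write _, move R, go to P
P | __[x]yxxyy   read x → write y, move L, go to R
R | _[_]yyxxyy   read _ → write x, move L, go to Q
Q | [_]xyyxxyy   read _ → write z, move R, go to H
H | z[x]yyxxyy
Cell 2 holds y when M halts.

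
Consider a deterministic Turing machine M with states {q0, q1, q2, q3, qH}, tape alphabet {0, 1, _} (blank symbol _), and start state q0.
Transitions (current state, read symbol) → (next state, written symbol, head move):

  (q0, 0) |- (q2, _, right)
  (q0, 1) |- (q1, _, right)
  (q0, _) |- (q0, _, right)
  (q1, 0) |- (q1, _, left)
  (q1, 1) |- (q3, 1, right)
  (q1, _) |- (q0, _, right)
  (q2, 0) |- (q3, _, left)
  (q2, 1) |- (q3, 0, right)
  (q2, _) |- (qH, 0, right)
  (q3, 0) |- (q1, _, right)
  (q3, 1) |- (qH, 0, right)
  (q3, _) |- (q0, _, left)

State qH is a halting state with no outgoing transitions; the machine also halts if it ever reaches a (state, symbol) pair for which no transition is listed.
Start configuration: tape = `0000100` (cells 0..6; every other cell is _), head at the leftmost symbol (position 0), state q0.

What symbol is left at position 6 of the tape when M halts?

q0 | _[0]000100__   read 0 → write _, move right, go to q2
q2 | __[0]00100__   read 0 → write _, move left, go to q3
q3 | _[_]_00100__   read _ → write _, move left, go to q0
q0 | [_]__00100__   read _ → write _, move right, go to q0
q0 | _[_]_00100__   read _ → write _, move right, go to q0
q0 | __[_]00100__   read _ → write _, move right, go to q0
q0 | ___[0]0100__   read 0 → write _, move right, go to q2
q2 | ____[0]100__   read 0 → write _, move left, go to q3
q3 | ___[_]_100__   read _ → write _, move left, go to q0
q0 | __[_]__100__   read _ → write _, move right, go to q0
q0 | ___[_]_100__   read _ → write _, move right, go to q0
q0 | ____[_]100__   read _ → write _, move right, go to q0
q0 | _____[1]00__   read 1 → write _, move right, go to q1
q1 | ______[0]0__   read 0 → write _, move left, go to q1
q1 | _____[_]_0__   read _ → write _, move right, go to q0
q0 | ______[_]0__   read _ → write _, move right, go to q0
q0 | _______[0]__   read 0 → write _, move right, go to q2
q2 | ________[_]_   read _ → write 0, move right, go to qH
qH | ________0[_]
Cell 6 holds _ when M halts.

_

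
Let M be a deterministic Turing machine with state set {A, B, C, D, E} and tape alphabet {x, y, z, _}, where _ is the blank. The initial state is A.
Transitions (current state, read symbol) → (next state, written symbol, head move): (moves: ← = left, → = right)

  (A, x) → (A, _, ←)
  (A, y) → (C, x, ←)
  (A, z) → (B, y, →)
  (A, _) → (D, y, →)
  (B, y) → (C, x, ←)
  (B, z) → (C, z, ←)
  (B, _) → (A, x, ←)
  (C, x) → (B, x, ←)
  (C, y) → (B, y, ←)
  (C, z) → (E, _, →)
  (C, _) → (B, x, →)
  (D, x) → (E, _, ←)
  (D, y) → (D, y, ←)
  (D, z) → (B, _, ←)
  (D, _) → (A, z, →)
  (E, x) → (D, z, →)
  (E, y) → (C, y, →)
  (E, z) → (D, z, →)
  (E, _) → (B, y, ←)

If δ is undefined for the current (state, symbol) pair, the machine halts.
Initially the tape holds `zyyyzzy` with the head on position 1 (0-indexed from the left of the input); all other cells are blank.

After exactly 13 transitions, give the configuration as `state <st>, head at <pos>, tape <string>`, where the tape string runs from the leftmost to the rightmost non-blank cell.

A | __z[y]yyzzy   read y → write x, move ←, go to C
C | __[z]xyyzzy   read z → write _, move →, go to E
E | ___[x]yyzzy   read x → write z, move →, go to D
D | ___z[y]yzzy   read y → write y, move ←, go to D
D | ___[z]yyzzy   read z → write _, move ←, go to B
B | __[_]_yyzzy   read _ → write x, move ←, go to A
A | _[_]x_yyzzy   read _ → write y, move →, go to D
D | _y[x]_yyzzy   read x → write _, move ←, go to E
E | _[y]__yyzzy   read y → write y, move →, go to C
C | _y[_]_yyzzy   read _ → write x, move →, go to B
B | _yx[_]yyzzy   read _ → write x, move ←, go to A
A | _y[x]xyyzzy   read x → write _, move ←, go to A
A | _[y]_xyyzzy   read y → write x, move ←, go to C
C | [_]x_xyyzzy
After 13 steps: state C, head at -2, tape x_xyyzzy.

state C, head at -2, tape x_xyyzzy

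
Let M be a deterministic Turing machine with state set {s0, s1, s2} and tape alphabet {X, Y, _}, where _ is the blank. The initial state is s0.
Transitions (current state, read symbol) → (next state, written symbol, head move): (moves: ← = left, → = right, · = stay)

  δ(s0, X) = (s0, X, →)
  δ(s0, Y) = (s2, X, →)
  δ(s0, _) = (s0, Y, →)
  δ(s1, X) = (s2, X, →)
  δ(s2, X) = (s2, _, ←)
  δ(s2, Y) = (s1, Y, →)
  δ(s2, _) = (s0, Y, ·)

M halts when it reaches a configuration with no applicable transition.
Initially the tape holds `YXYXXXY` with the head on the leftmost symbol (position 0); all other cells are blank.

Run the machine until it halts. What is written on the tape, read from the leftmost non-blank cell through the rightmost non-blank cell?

s0 | _[Y]XYXXXY   read Y → write X, move →, go to s2
s2 | _X[X]YXXXY   read X → write _, move ←, go to s2
s2 | _[X]_YXXXY   read X → write _, move ←, go to s2
s2 | [_]__YXXXY   read _ → write Y, move ·, go to s0
s0 | [Y]__YXXXY   read Y → write X, move →, go to s2
s2 | X[_]_YXXXY   read _ → write Y, move ·, go to s0
s0 | X[Y]_YXXXY   read Y → write X, move →, go to s2
s2 | XX[_]YXXXY   read _ → write Y, move ·, go to s0
s0 | XX[Y]YXXXY   read Y → write X, move →, go to s2
s2 | XXX[Y]XXXY   read Y → write Y, move →, go to s1
s1 | XXXY[X]XXY   read X → write X, move →, go to s2
s2 | XXXYX[X]XY   read X → write _, move ←, go to s2
s2 | XXXY[X]_XY   read X → write _, move ←, go to s2
s2 | XXX[Y]__XY   read Y → write Y, move →, go to s1
s1 | XXXY[_]_XY
The non-blank tape span at halt is XXXY__XY.

XXXY__XY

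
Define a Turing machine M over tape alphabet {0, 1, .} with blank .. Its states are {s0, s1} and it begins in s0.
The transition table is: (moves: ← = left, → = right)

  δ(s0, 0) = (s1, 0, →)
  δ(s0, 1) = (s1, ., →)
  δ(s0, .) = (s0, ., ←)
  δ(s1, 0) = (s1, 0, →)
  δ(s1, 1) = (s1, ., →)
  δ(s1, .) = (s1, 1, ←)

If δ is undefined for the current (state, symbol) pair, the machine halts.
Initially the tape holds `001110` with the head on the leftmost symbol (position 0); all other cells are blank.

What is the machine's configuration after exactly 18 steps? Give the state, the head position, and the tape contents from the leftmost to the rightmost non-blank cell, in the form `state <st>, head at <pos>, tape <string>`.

state s1, head at 6, tape 00...0111

s0 | [0]01110...   read 0 → write 0, move →, go to s1
s1 | 0[0]1110...   read 0 → write 0, move →, go to s1
s1 | 00[1]110...   read 1 → write ., move →, go to s1
s1 | 00.[1]10...   read 1 → write ., move →, go to s1
s1 | 00..[1]0...   read 1 → write ., move →, go to s1
s1 | 00...[0]...   read 0 → write 0, move →, go to s1
s1 | 00...0[.]..   read . → write 1, move ←, go to s1
s1 | 00...[0]1..   read 0 → write 0, move →, go to s1
s1 | 00...0[1]..   read 1 → write ., move →, go to s1
s1 | 00...0.[.].   read . → write 1, move ←, go to s1
s1 | 00...0[.]1.   read . → write 1, move ←, go to s1
s1 | 00...[0]11.   read 0 → write 0, move →, go to s1
s1 | 00...0[1]1.   read 1 → write ., move →, go to s1
s1 | 00...0.[1].   read 1 → write ., move →, go to s1
s1 | 00...0..[.]   read . → write 1, move ←, go to s1
s1 | 00...0.[.]1   read . → write 1, move ←, go to s1
s1 | 00...0[.]11   read . → write 1, move ←, go to s1
s1 | 00...[0]111   read 0 → write 0, move →, go to s1
s1 | 00...0[1]11
After 18 steps: state s1, head at 6, tape 00...0111.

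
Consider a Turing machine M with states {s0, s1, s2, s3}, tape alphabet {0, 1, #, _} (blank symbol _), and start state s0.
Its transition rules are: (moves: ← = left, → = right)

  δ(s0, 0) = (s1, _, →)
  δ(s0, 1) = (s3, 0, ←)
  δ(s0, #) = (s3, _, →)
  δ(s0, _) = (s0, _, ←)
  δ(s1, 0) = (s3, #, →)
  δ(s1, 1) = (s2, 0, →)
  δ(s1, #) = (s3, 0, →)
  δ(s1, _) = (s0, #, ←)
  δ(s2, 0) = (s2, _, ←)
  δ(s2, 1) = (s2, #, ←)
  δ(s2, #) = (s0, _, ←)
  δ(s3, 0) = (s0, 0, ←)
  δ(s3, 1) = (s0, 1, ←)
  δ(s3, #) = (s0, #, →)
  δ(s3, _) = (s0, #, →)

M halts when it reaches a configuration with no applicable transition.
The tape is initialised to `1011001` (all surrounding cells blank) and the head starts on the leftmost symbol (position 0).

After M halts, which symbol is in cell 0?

_

state=s0 head=0 tape=_[1]011001   (s0,1)→(s3,0,←)
state=s3 head=-1 tape=[_]0011001   (s3,_)→(s0,#,→)
state=s0 head=0 tape=#[0]011001   (s0,0)→(s1,_,→)
state=s1 head=1 tape=#_[0]11001   (s1,0)→(s3,#,→)
state=s3 head=2 tape=#_#[1]1001   (s3,1)→(s0,1,←)
state=s0 head=1 tape=#_[#]11001   (s0,#)→(s3,_,→)
state=s3 head=2 tape=#__[1]1001   (s3,1)→(s0,1,←)
state=s0 head=1 tape=#_[_]11001   (s0,_)→(s0,_,←)
state=s0 head=0 tape=#[_]_11001   (s0,_)→(s0,_,←)
state=s0 head=-1 tape=[#]__11001   (s0,#)→(s3,_,→)
state=s3 head=0 tape=_[_]_11001   (s3,_)→(s0,#,→)
state=s0 head=1 tape=_#[_]11001   (s0,_)→(s0,_,←)
state=s0 head=0 tape=_[#]_11001   (s0,#)→(s3,_,→)
state=s3 head=1 tape=__[_]11001   (s3,_)→(s0,#,→)
state=s0 head=2 tape=__#[1]1001   (s0,1)→(s3,0,←)
state=s3 head=1 tape=__[#]01001   (s3,#)→(s0,#,→)
state=s0 head=2 tape=__#[0]1001   (s0,0)→(s1,_,→)
state=s1 head=3 tape=__#_[1]001   (s1,1)→(s2,0,→)
state=s2 head=4 tape=__#_0[0]01   (s2,0)→(s2,_,←)
state=s2 head=3 tape=__#_[0]_01   (s2,0)→(s2,_,←)
state=s2 head=2 tape=__#[_]__01
Cell 0 holds _ when M halts.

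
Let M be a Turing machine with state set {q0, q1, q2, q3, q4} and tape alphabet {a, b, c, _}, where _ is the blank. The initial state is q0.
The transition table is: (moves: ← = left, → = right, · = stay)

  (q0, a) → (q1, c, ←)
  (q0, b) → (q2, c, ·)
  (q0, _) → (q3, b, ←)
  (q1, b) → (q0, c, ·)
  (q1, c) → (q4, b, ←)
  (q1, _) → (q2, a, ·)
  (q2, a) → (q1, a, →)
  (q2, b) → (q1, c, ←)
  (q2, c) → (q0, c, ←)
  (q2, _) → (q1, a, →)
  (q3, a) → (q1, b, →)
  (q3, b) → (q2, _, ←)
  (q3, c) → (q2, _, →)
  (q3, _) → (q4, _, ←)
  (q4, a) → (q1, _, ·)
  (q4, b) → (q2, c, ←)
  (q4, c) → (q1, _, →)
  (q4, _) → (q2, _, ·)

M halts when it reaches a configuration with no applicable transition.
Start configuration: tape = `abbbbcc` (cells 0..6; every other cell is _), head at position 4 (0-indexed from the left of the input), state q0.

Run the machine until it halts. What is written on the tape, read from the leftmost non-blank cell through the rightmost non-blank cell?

accccccc

state=q0 head=4 tape=_abbb[b]cc   (q0,b)→(q2,c,·)
state=q2 head=4 tape=_abbb[c]cc   (q2,c)→(q0,c,←)
state=q0 head=3 tape=_abb[b]ccc   (q0,b)→(q2,c,·)
state=q2 head=3 tape=_abb[c]ccc   (q2,c)→(q0,c,←)
state=q0 head=2 tape=_ab[b]cccc   (q0,b)→(q2,c,·)
state=q2 head=2 tape=_ab[c]cccc   (q2,c)→(q0,c,←)
state=q0 head=1 tape=_a[b]ccccc   (q0,b)→(q2,c,·)
state=q2 head=1 tape=_a[c]ccccc   (q2,c)→(q0,c,←)
state=q0 head=0 tape=_[a]cccccc   (q0,a)→(q1,c,←)
state=q1 head=-1 tape=[_]ccccccc   (q1,_)→(q2,a,·)
state=q2 head=-1 tape=[a]ccccccc   (q2,a)→(q1,a,→)
state=q1 head=0 tape=a[c]cccccc   (q1,c)→(q4,b,←)
state=q4 head=-1 tape=[a]bcccccc   (q4,a)→(q1,_,·)
state=q1 head=-1 tape=[_]bcccccc   (q1,_)→(q2,a,·)
state=q2 head=-1 tape=[a]bcccccc   (q2,a)→(q1,a,→)
state=q1 head=0 tape=a[b]cccccc   (q1,b)→(q0,c,·)
state=q0 head=0 tape=a[c]cccccc
The non-blank tape span at halt is accccccc.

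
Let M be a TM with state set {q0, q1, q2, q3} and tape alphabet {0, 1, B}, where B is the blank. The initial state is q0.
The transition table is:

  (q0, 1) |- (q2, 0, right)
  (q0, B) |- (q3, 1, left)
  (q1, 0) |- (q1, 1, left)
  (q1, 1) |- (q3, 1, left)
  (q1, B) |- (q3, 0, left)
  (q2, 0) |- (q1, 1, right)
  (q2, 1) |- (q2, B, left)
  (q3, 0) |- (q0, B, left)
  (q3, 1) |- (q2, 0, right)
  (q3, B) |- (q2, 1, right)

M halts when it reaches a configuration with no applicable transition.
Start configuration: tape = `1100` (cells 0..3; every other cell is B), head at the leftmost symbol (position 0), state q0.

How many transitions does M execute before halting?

13

state=q0 head=0 tape=BBB[1]100   (q0,1)→(q2,0,right)
state=q2 head=1 tape=BBB0[1]00   (q2,1)→(q2,B,left)
state=q2 head=0 tape=BBB[0]B00   (q2,0)→(q1,1,right)
state=q1 head=1 tape=BBB1[B]00   (q1,B)→(q3,0,left)
state=q3 head=0 tape=BBB[1]000   (q3,1)→(q2,0,right)
state=q2 head=1 tape=BBB0[0]00   (q2,0)→(q1,1,right)
state=q1 head=2 tape=BBB01[0]0   (q1,0)→(q1,1,left)
state=q1 head=1 tape=BBB0[1]10   (q1,1)→(q3,1,left)
state=q3 head=0 tape=BBB[0]110   (q3,0)→(q0,B,left)
state=q0 head=-1 tape=BB[B]B110   (q0,B)→(q3,1,left)
state=q3 head=-2 tape=B[B]1B110   (q3,B)→(q2,1,right)
state=q2 head=-1 tape=B1[1]B110   (q2,1)→(q2,B,left)
state=q2 head=-2 tape=B[1]BB110   (q2,1)→(q2,B,left)
state=q2 head=-3 tape=[B]BBB110
M halts after 13 transitions.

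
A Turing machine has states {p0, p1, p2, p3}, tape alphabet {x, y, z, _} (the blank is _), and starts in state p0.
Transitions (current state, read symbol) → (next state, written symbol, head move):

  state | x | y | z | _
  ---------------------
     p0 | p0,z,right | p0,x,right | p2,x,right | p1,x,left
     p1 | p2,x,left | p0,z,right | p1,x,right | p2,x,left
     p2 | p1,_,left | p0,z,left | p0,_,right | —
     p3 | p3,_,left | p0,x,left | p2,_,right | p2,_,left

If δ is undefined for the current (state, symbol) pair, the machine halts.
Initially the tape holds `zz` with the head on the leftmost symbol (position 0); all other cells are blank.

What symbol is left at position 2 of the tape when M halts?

state=p0 head=0 tape=__[z]z_   (p0,z)→(p2,x,right)
state=p2 head=1 tape=__x[z]_   (p2,z)→(p0,_,right)
state=p0 head=2 tape=__x_[_]   (p0,_)→(p1,x,left)
state=p1 head=1 tape=__x[_]x   (p1,_)→(p2,x,left)
state=p2 head=0 tape=__[x]xx   (p2,x)→(p1,_,left)
state=p1 head=-1 tape=_[_]_xx   (p1,_)→(p2,x,left)
state=p2 head=-2 tape=[_]x_xx
Cell 2 holds x when M halts.

x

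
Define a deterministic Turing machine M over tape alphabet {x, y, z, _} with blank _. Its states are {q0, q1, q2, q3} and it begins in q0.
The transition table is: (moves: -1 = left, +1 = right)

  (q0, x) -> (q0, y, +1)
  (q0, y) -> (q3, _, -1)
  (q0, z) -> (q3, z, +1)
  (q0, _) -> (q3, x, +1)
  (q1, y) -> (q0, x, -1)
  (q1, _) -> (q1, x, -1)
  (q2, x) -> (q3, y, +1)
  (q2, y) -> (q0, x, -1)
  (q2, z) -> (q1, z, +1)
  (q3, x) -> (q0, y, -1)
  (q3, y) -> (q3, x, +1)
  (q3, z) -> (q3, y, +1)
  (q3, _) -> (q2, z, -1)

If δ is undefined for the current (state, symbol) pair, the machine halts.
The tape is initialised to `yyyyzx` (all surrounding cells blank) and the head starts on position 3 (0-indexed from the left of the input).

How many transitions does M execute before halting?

38

state=q0 head=3 tape=yyy[y]zx____   (q0,y)→(q3,_,-1)
state=q3 head=2 tape=yy[y]_zx____   (q3,y)→(q3,x,+1)
state=q3 head=3 tape=yyx[_]zx____   (q3,_)→(q2,z,-1)
state=q2 head=2 tape=yy[x]zzx____   (q2,x)→(q3,y,+1)
state=q3 head=3 tape=yyy[z]zx____   (q3,z)→(q3,y,+1)
state=q3 head=4 tape=yyyy[z]x____   (q3,z)→(q3,y,+1)
state=q3 head=5 tape=yyyyy[x]____   (q3,x)→(q0,y,-1)
state=q0 head=4 tape=yyyy[y]y____   (q0,y)→(q3,_,-1)
state=q3 head=3 tape=yyy[y]_y____   (q3,y)→(q3,x,+1)
state=q3 head=4 tape=yyyx[_]y____   (q3,_)→(q2,z,-1)
state=q2 head=3 tape=yyy[x]zy____   (q2,x)→(q3,y,+1)
state=q3 head=4 tape=yyyy[z]y____   (q3,z)→(q3,y,+1)
state=q3 head=5 tape=yyyyy[y]____   (q3,y)→(q3,x,+1)
state=q3 head=6 tape=yyyyyx[_]___   (q3,_)→(q2,z,-1)
state=q2 head=5 tape=yyyyy[x]z___   (q2,x)→(q3,y,+1)
state=q3 head=6 tape=yyyyyy[z]___   (q3,z)→(q3,y,+1)
state=q3 head=7 tape=yyyyyyy[_]__   (q3,_)→(q2,z,-1)
state=q2 head=6 tape=yyyyyy[y]z__   (q2,y)→(q0,x,-1)
state=q0 head=5 tape=yyyyy[y]xz__   (q0,y)→(q3,_,-1)
state=q3 head=4 tape=yyyy[y]_xz__   (q3,y)→(q3,x,+1)
state=q3 head=5 tape=yyyyx[_]xz__   (q3,_)→(q2,z,-1)
state=q2 head=4 tape=yyyy[x]zxz__   (q2,x)→(q3,y,+1)
state=q3 head=5 tape=yyyyy[z]xz__   (q3,z)→(q3,y,+1)
state=q3 head=6 tape=yyyyyy[x]z__   (q3,x)→(q0,y,-1)
state=q0 head=5 tape=yyyyy[y]yz__   (q0,y)→(q3,_,-1)
state=q3 head=4 tape=yyyy[y]_yz__   (q3,y)→(q3,x,+1)
state=q3 head=5 tape=yyyyx[_]yz__   (q3,_)→(q2,z,-1)
state=q2 head=4 tape=yyyy[x]zyz__   (q2,x)→(q3,y,+1)
state=q3 head=5 tape=yyyyy[z]yz__   (q3,z)→(q3,y,+1)
state=q3 head=6 tape=yyyyyy[y]z__   (q3,y)→(q3,x,+1)
state=q3 head=7 tape=yyyyyyx[z]__   (q3,z)→(q3,y,+1)
state=q3 head=8 tape=yyyyyyxy[_]_   (q3,_)→(q2,z,-1)
state=q2 head=7 tape=yyyyyyx[y]z_   (q2,y)→(q0,x,-1)
state=q0 head=6 tape=yyyyyy[x]xz_   (q0,x)→(q0,y,+1)
state=q0 head=7 tape=yyyyyyy[x]z_   (q0,x)→(q0,y,+1)
state=q0 head=8 tape=yyyyyyyy[z]_   (q0,z)→(q3,z,+1)
state=q3 head=9 tape=yyyyyyyyz[_]   (q3,_)→(q2,z,-1)
state=q2 head=8 tape=yyyyyyyy[z]z   (q2,z)→(q1,z,+1)
state=q1 head=9 tape=yyyyyyyyz[z]
M halts after 38 transitions.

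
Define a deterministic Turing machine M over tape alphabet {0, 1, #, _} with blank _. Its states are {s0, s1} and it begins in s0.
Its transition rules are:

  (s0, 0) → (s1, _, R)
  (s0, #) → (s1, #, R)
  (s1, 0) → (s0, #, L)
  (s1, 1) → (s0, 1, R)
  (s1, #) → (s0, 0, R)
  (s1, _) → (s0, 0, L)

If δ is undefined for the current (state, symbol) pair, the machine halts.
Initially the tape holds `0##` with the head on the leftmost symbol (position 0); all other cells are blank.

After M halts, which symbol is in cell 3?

s0 | [0]##__   read 0 → write _, move R, go to s1
s1 | _[#]#__   read # → write 0, move R, go to s0
s0 | _0[#]__   read # → write #, move R, go to s1
s1 | _0#[_]_   read _ → write 0, move L, go to s0
s0 | _0[#]0_   read # → write #, move R, go to s1
s1 | _0#[0]_   read 0 → write #, move L, go to s0
s0 | _0[#]#_   read # → write #, move R, go to s1
s1 | _0#[#]_   read # → write 0, move R, go to s0
s0 | _0#0[_]
Cell 3 holds 0 when M halts.

0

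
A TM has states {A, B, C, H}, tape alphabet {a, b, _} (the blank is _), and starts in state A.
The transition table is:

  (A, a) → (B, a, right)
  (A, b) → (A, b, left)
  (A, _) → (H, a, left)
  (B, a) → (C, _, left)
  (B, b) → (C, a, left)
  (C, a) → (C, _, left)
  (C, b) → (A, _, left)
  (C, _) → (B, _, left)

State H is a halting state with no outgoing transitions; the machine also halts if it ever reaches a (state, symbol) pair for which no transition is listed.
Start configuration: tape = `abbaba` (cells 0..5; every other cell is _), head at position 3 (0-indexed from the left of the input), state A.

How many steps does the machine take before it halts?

A | __abb[a]ba   read a → write a, move right, go to B
B | __abba[b]a   read b → write a, move left, go to C
C | __abb[a]aa   read a → write _, move left, go to C
C | __ab[b]_aa   read b → write _, move left, go to A
A | __a[b]__aa   read b → write b, move left, go to A
A | __[a]b__aa   read a → write a, move right, go to B
B | __a[b]__aa   read b → write a, move left, go to C
C | __[a]a__aa   read a → write _, move left, go to C
C | _[_]_a__aa   read _ → write _, move left, go to B
B | [_]__a__aa
M halts after 9 transitions.

9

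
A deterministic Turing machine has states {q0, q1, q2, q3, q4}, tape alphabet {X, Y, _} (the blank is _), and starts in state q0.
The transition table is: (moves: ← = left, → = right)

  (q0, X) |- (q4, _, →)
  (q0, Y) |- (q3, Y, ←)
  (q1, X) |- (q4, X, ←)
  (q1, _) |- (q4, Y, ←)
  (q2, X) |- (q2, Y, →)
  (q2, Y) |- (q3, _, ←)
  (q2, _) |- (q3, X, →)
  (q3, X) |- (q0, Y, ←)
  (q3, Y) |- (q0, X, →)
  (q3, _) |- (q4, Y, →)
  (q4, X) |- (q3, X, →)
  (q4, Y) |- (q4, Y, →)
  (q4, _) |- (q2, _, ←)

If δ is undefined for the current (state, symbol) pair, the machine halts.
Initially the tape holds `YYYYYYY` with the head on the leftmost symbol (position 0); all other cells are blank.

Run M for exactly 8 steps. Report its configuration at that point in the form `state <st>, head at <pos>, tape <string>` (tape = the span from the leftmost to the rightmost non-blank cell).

state q4, head at 6, tape YYYYYYYY

q0 | _[Y]YYYYYY   read Y → write Y, move ←, go to q3
q3 | [_]YYYYYYY   read _ → write Y, move →, go to q4
q4 | Y[Y]YYYYYY   read Y → write Y, move →, go to q4
q4 | YY[Y]YYYYY   read Y → write Y, move →, go to q4
q4 | YYY[Y]YYYY   read Y → write Y, move →, go to q4
q4 | YYYY[Y]YYY   read Y → write Y, move →, go to q4
q4 | YYYYY[Y]YY   read Y → write Y, move →, go to q4
q4 | YYYYYY[Y]Y   read Y → write Y, move →, go to q4
q4 | YYYYYYY[Y]
After 8 steps: state q4, head at 6, tape YYYYYYYY.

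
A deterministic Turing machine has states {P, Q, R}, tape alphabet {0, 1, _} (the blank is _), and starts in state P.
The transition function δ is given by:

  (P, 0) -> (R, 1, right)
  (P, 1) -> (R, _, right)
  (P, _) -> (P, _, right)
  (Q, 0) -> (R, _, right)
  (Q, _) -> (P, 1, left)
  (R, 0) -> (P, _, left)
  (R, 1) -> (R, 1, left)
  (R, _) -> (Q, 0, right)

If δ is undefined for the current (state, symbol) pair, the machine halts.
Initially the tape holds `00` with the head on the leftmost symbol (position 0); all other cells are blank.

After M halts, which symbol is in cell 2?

P | [0]0_   read 0 → write 1, move right, go to R
R | 1[0]_   read 0 → write _, move left, go to P
P | [1]__   read 1 → write _, move right, go to R
R | _[_]_   read _ → write 0, move right, go to Q
Q | _0[_]   read _ → write 1, move left, go to P
P | _[0]1   read 0 → write 1, move right, go to R
R | _1[1]   read 1 → write 1, move left, go to R
R | _[1]1   read 1 → write 1, move left, go to R
R | [_]11   read _ → write 0, move right, go to Q
Q | 0[1]1
Cell 2 holds 1 when M halts.

1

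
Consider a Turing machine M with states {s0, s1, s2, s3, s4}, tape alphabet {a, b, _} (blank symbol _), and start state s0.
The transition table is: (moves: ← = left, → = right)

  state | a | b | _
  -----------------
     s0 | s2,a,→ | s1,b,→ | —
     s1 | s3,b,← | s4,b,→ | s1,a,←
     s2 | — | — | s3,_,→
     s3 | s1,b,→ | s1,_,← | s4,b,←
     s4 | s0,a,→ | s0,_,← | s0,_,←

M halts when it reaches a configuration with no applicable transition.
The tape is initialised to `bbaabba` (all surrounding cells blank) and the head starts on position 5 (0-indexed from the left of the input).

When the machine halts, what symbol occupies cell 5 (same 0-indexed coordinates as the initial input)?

a

s0 | bbaab[b]a__   read b → write b, move →, go to s1
s1 | bbaabb[a]__   read a → write b, move ←, go to s3
s3 | bbaab[b]b__   read b → write _, move ←, go to s1
s1 | bbaa[b]_b__   read b → write b, move →, go to s4
s4 | bbaab[_]b__   read _ → write _, move ←, go to s0
s0 | bbaa[b]_b__   read b → write b, move →, go to s1
s1 | bbaab[_]b__   read _ → write a, move ←, go to s1
s1 | bbaa[b]ab__   read b → write b, move →, go to s4
s4 | bbaab[a]b__   read a → write a, move →, go to s0
s0 | bbaaba[b]__   read b → write b, move →, go to s1
s1 | bbaabab[_]_   read _ → write a, move ←, go to s1
s1 | bbaaba[b]a_   read b → write b, move →, go to s4
s4 | bbaabab[a]_   read a → write a, move →, go to s0
s0 | bbaababa[_]
Cell 5 holds a when M halts.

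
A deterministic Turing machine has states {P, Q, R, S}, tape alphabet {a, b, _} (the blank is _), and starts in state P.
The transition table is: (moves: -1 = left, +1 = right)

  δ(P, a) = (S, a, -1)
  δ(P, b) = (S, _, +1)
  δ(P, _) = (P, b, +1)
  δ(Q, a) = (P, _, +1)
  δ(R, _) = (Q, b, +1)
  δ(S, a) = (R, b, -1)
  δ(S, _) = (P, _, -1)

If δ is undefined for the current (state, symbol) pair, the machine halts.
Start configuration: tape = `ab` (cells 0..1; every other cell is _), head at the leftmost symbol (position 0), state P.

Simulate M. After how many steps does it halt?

state=P head=0 tape=__[a]b   (P,a)→(S,a,-1)
state=S head=-1 tape=_[_]ab   (S,_)→(P,_,-1)
state=P head=-2 tape=[_]_ab   (P,_)→(P,b,+1)
state=P head=-1 tape=b[_]ab   (P,_)→(P,b,+1)
state=P head=0 tape=bb[a]b   (P,a)→(S,a,-1)
state=S head=-1 tape=b[b]ab
M halts after 5 transitions.

5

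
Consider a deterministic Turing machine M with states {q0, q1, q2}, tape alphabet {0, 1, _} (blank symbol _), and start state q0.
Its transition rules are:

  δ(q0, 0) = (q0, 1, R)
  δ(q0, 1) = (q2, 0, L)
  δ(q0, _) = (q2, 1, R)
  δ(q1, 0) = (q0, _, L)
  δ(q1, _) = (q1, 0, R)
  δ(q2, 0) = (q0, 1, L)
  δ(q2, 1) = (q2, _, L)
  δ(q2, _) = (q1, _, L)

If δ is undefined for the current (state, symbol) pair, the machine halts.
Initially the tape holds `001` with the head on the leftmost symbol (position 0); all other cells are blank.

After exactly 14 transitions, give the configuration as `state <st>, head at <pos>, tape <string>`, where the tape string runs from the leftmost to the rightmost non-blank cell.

state q1, head at 2, tape 00011

q0 | __[0]01_   read 0 → write 1, move R, go to q0
q0 | __1[0]1_   read 0 → write 1, move R, go to q0
q0 | __11[1]_   read 1 → write 0, move L, go to q2
q2 | __1[1]0_   read 1 → write _, move L, go to q2
q2 | __[1]_0_   read 1 → write _, move L, go to q2
q2 | _[_]__0_   read _ → write _, move L, go to q1
q1 | [_]___0_   read _ → write 0, move R, go to q1
q1 | 0[_]__0_   read _ → write 0, move R, go to q1
q1 | 00[_]_0_   read _ → write 0, move R, go to q1
q1 | 000[_]0_   read _ → write 0, move R, go to q1
q1 | 0000[0]_   read 0 → write _, move L, go to q0
q0 | 000[0]__   read 0 → write 1, move R, go to q0
q0 | 0001[_]_   read _ → write 1, move R, go to q2
q2 | 00011[_]   read _ → write _, move L, go to q1
q1 | 0001[1]_
After 14 steps: state q1, head at 2, tape 00011.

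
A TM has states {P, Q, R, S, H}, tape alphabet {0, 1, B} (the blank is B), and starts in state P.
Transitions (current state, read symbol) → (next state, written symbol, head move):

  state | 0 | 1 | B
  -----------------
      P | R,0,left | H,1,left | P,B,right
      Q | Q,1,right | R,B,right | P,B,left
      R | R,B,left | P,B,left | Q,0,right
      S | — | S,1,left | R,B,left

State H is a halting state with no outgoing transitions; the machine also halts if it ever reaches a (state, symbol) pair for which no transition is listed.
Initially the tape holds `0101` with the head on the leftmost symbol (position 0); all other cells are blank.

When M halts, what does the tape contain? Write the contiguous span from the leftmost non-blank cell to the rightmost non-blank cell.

P | BB[0]101   read 0 → write 0, move left, go to R
R | B[B]0101   read B → write 0, move right, go to Q
Q | B0[0]101   read 0 → write 1, move right, go to Q
Q | B01[1]01   read 1 → write B, move right, go to R
R | B01B[0]1   read 0 → write B, move left, go to R
R | B01[B]B1   read B → write 0, move right, go to Q
Q | B010[B]1   read B → write B, move left, go to P
P | B01[0]B1   read 0 → write 0, move left, go to R
R | B0[1]0B1   read 1 → write B, move left, go to P
P | B[0]B0B1   read 0 → write 0, move left, go to R
R | [B]0B0B1   read B → write 0, move right, go to Q
Q | 0[0]B0B1   read 0 → write 1, move right, go to Q
Q | 01[B]0B1   read B → write B, move left, go to P
P | 0[1]B0B1   read 1 → write 1, move left, go to H
H | [0]1B0B1
The non-blank tape span at halt is 01B0B1.

01B0B1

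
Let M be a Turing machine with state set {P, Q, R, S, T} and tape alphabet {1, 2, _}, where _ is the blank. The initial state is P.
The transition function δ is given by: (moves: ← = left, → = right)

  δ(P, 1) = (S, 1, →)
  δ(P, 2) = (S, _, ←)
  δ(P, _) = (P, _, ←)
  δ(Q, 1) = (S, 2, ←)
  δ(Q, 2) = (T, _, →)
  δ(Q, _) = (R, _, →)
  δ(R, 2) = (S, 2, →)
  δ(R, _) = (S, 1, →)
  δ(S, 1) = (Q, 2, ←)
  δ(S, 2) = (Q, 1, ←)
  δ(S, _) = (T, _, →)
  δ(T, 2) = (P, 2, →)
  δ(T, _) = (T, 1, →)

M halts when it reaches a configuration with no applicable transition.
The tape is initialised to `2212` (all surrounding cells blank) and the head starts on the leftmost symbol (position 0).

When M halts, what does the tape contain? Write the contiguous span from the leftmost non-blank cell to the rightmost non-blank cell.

state=P head=0 tape=_[2]212   (P,2)→(S,_,←)
state=S head=-1 tape=[_]_212   (S,_)→(T,_,→)
state=T head=0 tape=_[_]212   (T,_)→(T,1,→)
state=T head=1 tape=_1[2]12   (T,2)→(P,2,→)
state=P head=2 tape=_12[1]2   (P,1)→(S,1,→)
state=S head=3 tape=_121[2]   (S,2)→(Q,1,←)
state=Q head=2 tape=_12[1]1   (Q,1)→(S,2,←)
state=S head=1 tape=_1[2]21   (S,2)→(Q,1,←)
state=Q head=0 tape=_[1]121   (Q,1)→(S,2,←)
state=S head=-1 tape=[_]2121   (S,_)→(T,_,→)
state=T head=0 tape=_[2]121   (T,2)→(P,2,→)
state=P head=1 tape=_2[1]21   (P,1)→(S,1,→)
state=S head=2 tape=_21[2]1   (S,2)→(Q,1,←)
state=Q head=1 tape=_2[1]11   (Q,1)→(S,2,←)
state=S head=0 tape=_[2]211   (S,2)→(Q,1,←)
state=Q head=-1 tape=[_]1211   (Q,_)→(R,_,→)
state=R head=0 tape=_[1]211
The non-blank tape span at halt is 1211.

1211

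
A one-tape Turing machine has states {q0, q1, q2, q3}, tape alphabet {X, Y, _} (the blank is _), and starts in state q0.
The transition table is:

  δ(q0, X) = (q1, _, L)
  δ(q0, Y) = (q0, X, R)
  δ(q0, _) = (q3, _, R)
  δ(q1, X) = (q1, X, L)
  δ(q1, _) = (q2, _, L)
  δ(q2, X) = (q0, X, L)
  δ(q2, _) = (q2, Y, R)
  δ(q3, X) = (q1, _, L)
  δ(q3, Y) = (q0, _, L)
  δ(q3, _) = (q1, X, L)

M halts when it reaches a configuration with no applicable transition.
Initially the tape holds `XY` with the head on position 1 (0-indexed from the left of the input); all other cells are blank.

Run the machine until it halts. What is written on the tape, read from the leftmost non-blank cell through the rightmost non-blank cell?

q0 | __X[Y]__   read Y → write X, move R, go to q0
q0 | __XX[_]_   read _ → write _, move R, go to q3
q3 | __XX_[_]   read _ → write X, move L, go to q1
q1 | __XX[_]X   read _ → write _, move L, go to q2
q2 | __X[X]_X   read X → write X, move L, go to q0
q0 | __[X]X_X   read X → write _, move L, go to q1
q1 | _[_]_X_X   read _ → write _, move L, go to q2
q2 | [_]__X_X   read _ → write Y, move R, go to q2
q2 | Y[_]_X_X   read _ → write Y, move R, go to q2
q2 | YY[_]X_X   read _ → write Y, move R, go to q2
q2 | YYY[X]_X   read X → write X, move L, go to q0
q0 | YY[Y]X_X   read Y → write X, move R, go to q0
q0 | YYX[X]_X   read X → write _, move L, go to q1
q1 | YY[X]__X   read X → write X, move L, go to q1
q1 | Y[Y]X__X
The non-blank tape span at halt is YYX__X.

YYX__X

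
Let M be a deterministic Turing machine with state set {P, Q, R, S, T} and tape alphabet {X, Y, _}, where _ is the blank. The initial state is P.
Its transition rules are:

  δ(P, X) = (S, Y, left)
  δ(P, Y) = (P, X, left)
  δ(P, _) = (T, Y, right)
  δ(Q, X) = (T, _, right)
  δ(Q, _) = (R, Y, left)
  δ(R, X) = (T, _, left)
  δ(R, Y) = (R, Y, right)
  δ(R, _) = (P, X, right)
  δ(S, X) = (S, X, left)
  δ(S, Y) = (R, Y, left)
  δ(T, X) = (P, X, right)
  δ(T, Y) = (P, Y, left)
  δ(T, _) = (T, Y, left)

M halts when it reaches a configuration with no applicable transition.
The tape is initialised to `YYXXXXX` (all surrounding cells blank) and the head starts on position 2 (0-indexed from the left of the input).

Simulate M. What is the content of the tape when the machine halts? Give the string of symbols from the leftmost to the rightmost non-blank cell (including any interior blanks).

P | ___YY[X]XXXX   read X → write Y, move left, go to S
S | ___Y[Y]YXXXX   read Y → write Y, move left, go to R
R | ___[Y]YYXXXX   read Y → write Y, move right, go to R
R | ___Y[Y]YXXXX   read Y → write Y, move right, go to R
R | ___YY[Y]XXXX   read Y → write Y, move right, go to R
R | ___YYY[X]XXX   read X → write _, move left, go to T
T | ___YY[Y]_XXX   read Y → write Y, move left, go to P
P | ___Y[Y]Y_XXX   read Y → write X, move left, go to P
P | ___[Y]XY_XXX   read Y → write X, move left, go to P
P | __[_]XXY_XXX   read _ → write Y, move right, go to T
T | __Y[X]XY_XXX   read X → write X, move right, go to P
P | __YX[X]Y_XXX   read X → write Y, move left, go to S
S | __Y[X]YY_XXX   read X → write X, move left, go to S
S | __[Y]XYY_XXX   read Y → write Y, move left, go to R
R | _[_]YXYY_XXX   read _ → write X, move right, go to P
P | _X[Y]XYY_XXX   read Y → write X, move left, go to P
P | _[X]XXYY_XXX   read X → write Y, move left, go to S
S | [_]YXXYY_XXX
The non-blank tape span at halt is YXXYY_XXX.

YXXYY_XXX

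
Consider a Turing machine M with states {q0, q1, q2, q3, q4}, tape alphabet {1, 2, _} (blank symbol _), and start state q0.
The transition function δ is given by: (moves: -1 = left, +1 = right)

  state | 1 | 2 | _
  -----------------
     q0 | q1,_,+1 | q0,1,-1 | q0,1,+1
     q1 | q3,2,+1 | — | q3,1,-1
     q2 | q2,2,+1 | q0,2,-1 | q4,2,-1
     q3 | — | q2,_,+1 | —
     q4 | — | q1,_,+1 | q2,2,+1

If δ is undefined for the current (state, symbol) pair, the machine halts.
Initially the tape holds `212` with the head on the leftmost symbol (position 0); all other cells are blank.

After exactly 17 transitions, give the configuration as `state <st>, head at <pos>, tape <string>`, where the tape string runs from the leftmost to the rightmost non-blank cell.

state q0, head at 3, tape 11_222

state=q0 head=0 tape=_[2]12__   (q0,2)→(q0,1,-1)
state=q0 head=-1 tape=[_]112__   (q0,_)→(q0,1,+1)
state=q0 head=0 tape=1[1]12__   (q0,1)→(q1,_,+1)
state=q1 head=1 tape=1_[1]2__   (q1,1)→(q3,2,+1)
state=q3 head=2 tape=1_2[2]__   (q3,2)→(q2,_,+1)
state=q2 head=3 tape=1_2_[_]_   (q2,_)→(q4,2,-1)
state=q4 head=2 tape=1_2[_]2_   (q4,_)→(q2,2,+1)
state=q2 head=3 tape=1_22[2]_   (q2,2)→(q0,2,-1)
state=q0 head=2 tape=1_2[2]2_   (q0,2)→(q0,1,-1)
state=q0 head=1 tape=1_[2]12_   (q0,2)→(q0,1,-1)
state=q0 head=0 tape=1[_]112_   (q0,_)→(q0,1,+1)
state=q0 head=1 tape=11[1]12_   (q0,1)→(q1,_,+1)
state=q1 head=2 tape=11_[1]2_   (q1,1)→(q3,2,+1)
state=q3 head=3 tape=11_2[2]_   (q3,2)→(q2,_,+1)
state=q2 head=4 tape=11_2_[_]   (q2,_)→(q4,2,-1)
state=q4 head=3 tape=11_2[_]2   (q4,_)→(q2,2,+1)
state=q2 head=4 tape=11_22[2]   (q2,2)→(q0,2,-1)
state=q0 head=3 tape=11_2[2]2
After 17 steps: state q0, head at 3, tape 11_222.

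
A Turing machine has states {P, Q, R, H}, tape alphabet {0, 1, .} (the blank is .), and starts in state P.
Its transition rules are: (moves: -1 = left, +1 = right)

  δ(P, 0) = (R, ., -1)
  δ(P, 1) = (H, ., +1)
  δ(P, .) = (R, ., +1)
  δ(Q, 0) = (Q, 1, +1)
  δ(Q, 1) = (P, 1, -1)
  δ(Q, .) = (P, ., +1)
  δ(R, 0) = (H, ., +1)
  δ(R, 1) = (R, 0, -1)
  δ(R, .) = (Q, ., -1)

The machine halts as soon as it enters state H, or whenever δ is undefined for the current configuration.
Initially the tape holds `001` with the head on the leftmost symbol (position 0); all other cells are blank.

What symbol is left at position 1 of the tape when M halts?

state=P head=0 tape=..[0]01   (P,0)→(R,.,-1)
state=R head=-1 tape=.[.].01   (R,.)→(Q,.,-1)
state=Q head=-2 tape=[.]..01   (Q,.)→(P,.,+1)
state=P head=-1 tape=.[.].01   (P,.)→(R,.,+1)
state=R head=0 tape=..[.]01   (R,.)→(Q,.,-1)
state=Q head=-1 tape=.[.].01   (Q,.)→(P,.,+1)
state=P head=0 tape=..[.]01   (P,.)→(R,.,+1)
state=R head=1 tape=...[0]1   (R,0)→(H,.,+1)
state=H head=2 tape=....[1]
Cell 1 holds . when M halts.

.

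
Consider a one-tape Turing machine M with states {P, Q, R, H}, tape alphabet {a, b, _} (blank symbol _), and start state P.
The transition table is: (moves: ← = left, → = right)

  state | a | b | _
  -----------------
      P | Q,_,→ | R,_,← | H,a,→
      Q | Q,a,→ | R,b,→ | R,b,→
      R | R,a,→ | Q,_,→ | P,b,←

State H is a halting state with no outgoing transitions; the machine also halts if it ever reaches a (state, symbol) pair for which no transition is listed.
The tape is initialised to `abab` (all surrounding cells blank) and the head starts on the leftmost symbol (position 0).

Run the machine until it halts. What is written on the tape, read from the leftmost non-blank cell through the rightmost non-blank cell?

state=P head=0 tape=_[a]bab__   (P,a)→(Q,_,→)
state=Q head=1 tape=__[b]ab__   (Q,b)→(R,b,→)
state=R head=2 tape=__b[a]b__   (R,a)→(R,a,→)
state=R head=3 tape=__ba[b]__   (R,b)→(Q,_,→)
state=Q head=4 tape=__ba_[_]_   (Q,_)→(R,b,→)
state=R head=5 tape=__ba_b[_]   (R,_)→(P,b,←)
state=P head=4 tape=__ba_[b]b   (P,b)→(R,_,←)
state=R head=3 tape=__ba[_]_b   (R,_)→(P,b,←)
state=P head=2 tape=__b[a]b_b   (P,a)→(Q,_,→)
state=Q head=3 tape=__b_[b]_b   (Q,b)→(R,b,→)
state=R head=4 tape=__b_b[_]b   (R,_)→(P,b,←)
state=P head=3 tape=__b_[b]bb   (P,b)→(R,_,←)
state=R head=2 tape=__b[_]_bb   (R,_)→(P,b,←)
state=P head=1 tape=__[b]b_bb   (P,b)→(R,_,←)
state=R head=0 tape=_[_]_b_bb   (R,_)→(P,b,←)
state=P head=-1 tape=[_]b_b_bb   (P,_)→(H,a,→)
state=H head=0 tape=a[b]_b_bb
The non-blank tape span at halt is ab_b_bb.

ab_b_bb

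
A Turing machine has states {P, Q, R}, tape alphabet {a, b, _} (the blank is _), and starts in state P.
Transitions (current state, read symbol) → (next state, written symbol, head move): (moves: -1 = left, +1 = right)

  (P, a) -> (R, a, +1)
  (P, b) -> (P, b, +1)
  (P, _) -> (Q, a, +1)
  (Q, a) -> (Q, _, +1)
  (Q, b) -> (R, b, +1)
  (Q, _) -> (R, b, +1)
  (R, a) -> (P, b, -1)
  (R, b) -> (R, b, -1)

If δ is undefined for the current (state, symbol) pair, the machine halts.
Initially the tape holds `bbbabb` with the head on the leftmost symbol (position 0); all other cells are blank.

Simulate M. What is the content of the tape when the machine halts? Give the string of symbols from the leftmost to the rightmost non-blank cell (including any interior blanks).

bbbbbbab

state=P head=0 tape=[b]bbabb___   (P,b)→(P,b,+1)
state=P head=1 tape=b[b]babb___   (P,b)→(P,b,+1)
state=P head=2 tape=bb[b]abb___   (P,b)→(P,b,+1)
state=P head=3 tape=bbb[a]bb___   (P,a)→(R,a,+1)
state=R head=4 tape=bbba[b]b___   (R,b)→(R,b,-1)
state=R head=3 tape=bbb[a]bb___   (R,a)→(P,b,-1)
state=P head=2 tape=bb[b]bbb___   (P,b)→(P,b,+1)
state=P head=3 tape=bbb[b]bb___   (P,b)→(P,b,+1)
state=P head=4 tape=bbbb[b]b___   (P,b)→(P,b,+1)
state=P head=5 tape=bbbbb[b]___   (P,b)→(P,b,+1)
state=P head=6 tape=bbbbbb[_]__   (P,_)→(Q,a,+1)
state=Q head=7 tape=bbbbbba[_]_   (Q,_)→(R,b,+1)
state=R head=8 tape=bbbbbbab[_]
The non-blank tape span at halt is bbbbbbab.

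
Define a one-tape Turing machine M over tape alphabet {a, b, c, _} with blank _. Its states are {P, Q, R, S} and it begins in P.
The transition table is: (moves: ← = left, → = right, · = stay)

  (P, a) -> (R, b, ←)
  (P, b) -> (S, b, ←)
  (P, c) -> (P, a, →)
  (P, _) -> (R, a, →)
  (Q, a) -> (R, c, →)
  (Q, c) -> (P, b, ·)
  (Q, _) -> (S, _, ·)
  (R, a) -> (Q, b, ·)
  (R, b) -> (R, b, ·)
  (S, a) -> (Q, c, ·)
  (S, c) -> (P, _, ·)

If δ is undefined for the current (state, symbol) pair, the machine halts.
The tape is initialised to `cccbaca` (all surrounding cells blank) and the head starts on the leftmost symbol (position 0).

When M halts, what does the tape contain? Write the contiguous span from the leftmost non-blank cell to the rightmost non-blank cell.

bbbbaca

P | _[c]ccbaca   read c → write a, move →, go to P
P | _a[c]cbaca   read c → write a, move →, go to P
P | _aa[c]baca   read c → write a, move →, go to P
P | _aaa[b]aca   read b → write b, move ←, go to S
S | _aa[a]baca   read a → write c, move ·, go to Q
Q | _aa[c]baca   read c → write b, move ·, go to P
P | _aa[b]baca   read b → write b, move ←, go to S
S | _a[a]bbaca   read a → write c, move ·, go to Q
Q | _a[c]bbaca   read c → write b, move ·, go to P
P | _a[b]bbaca   read b → write b, move ←, go to S
S | _[a]bbbaca   read a → write c, move ·, go to Q
Q | _[c]bbbaca   read c → write b, move ·, go to P
P | _[b]bbbaca   read b → write b, move ←, go to S
S | [_]bbbbaca
The non-blank tape span at halt is bbbbaca.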